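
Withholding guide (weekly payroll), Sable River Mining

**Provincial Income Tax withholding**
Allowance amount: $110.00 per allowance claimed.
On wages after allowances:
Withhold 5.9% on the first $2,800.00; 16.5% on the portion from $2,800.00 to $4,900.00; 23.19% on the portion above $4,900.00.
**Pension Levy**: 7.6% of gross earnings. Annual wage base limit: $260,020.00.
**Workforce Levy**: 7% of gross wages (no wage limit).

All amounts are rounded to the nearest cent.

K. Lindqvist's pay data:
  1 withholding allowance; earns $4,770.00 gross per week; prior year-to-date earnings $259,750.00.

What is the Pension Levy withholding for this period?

Pension Levy: cap $260,020.00 − YTD $259,750.00 = $270.00 subject; 7.6% × $270.00 = $20.52

$20.52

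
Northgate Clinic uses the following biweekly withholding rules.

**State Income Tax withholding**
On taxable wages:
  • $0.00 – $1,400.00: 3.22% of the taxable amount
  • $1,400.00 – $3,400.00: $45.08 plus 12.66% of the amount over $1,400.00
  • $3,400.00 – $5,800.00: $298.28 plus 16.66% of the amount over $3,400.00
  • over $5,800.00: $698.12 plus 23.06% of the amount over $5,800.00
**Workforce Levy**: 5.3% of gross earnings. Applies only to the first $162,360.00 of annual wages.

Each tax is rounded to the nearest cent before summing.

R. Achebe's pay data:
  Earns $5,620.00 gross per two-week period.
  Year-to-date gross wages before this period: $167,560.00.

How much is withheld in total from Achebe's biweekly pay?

State Income Tax: taxable = $5,620.00
  $298.28 + 16.66% × ($5,620.00 − $3,400.00) = $298.28 + 16.66% × $2,220.00 = $668.13
Workforce Levy: YTD $167,560.00 ≥ cap $162,360.00 → $0.00
Total: $668.13 + $0.00 = $668.13

$668.13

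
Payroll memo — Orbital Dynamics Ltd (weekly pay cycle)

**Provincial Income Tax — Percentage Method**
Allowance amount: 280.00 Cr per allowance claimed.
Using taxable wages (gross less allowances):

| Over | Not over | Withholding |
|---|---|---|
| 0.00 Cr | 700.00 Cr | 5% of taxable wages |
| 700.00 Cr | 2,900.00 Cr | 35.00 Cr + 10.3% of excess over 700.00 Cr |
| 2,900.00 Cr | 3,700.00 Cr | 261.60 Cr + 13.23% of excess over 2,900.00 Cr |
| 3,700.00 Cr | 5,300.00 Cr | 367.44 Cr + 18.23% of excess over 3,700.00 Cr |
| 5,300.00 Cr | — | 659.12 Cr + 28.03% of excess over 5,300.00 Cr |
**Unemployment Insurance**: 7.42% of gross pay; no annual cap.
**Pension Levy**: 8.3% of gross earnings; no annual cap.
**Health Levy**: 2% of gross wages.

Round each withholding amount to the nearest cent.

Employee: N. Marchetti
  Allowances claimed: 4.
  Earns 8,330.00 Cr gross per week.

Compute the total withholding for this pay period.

2,670.57 Cr

Provincial Income Tax: taxable = 8,330.00 Cr − 4×280.00 Cr = 7,210.00 Cr
  659.12 Cr + 28.03% × (7,210.00 Cr − 5,300.00 Cr) = 659.12 Cr + 28.03% × 1,910.00 Cr = 1,194.49 Cr
Unemployment Insurance: 7.42% × 8,330.00 Cr = 618.09 Cr
Pension Levy: 8.3% × 8,330.00 Cr = 691.39 Cr
Health Levy: 2% × 8,330.00 Cr = 166.60 Cr
Total: 1,194.49 Cr + 618.09 Cr + 691.39 Cr + 166.60 Cr = 2,670.57 Cr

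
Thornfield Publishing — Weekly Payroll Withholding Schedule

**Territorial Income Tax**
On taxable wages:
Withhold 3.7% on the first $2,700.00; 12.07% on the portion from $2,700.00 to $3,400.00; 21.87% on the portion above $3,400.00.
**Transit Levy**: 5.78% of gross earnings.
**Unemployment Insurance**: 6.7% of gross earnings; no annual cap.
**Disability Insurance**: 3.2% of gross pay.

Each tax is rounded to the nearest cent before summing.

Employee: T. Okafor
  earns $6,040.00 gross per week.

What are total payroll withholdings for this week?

$1,708.83

Territorial Income Tax: taxable = $6,040.00
  $184.39 + 21.87% × ($6,040.00 − $3,400.00) = $184.39 + 21.87% × $2,640.00 = $761.76
Transit Levy: 5.78% × $6,040.00 = $349.11
Unemployment Insurance: 6.7% × $6,040.00 = $404.68
Disability Insurance: 3.2% × $6,040.00 = $193.28
Total: $761.76 + $349.11 + $404.68 + $193.28 = $1,708.83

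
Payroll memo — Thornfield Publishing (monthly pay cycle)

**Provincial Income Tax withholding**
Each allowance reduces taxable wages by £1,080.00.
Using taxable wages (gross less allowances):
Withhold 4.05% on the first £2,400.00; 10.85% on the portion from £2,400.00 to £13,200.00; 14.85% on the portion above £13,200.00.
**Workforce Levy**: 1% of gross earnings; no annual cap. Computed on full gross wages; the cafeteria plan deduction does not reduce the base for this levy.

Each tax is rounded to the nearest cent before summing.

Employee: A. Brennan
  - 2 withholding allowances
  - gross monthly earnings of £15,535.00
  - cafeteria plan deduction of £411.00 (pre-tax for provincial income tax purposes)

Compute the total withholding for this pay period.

£1,398.74

Provincial Income Tax: taxable = £15,535.00 − £411.00 − 2×£1,080.00 = £12,964.00
  £97.20 + 10.85% × (£12,964.00 − £2,400.00) = £97.20 + 10.85% × £10,564.00 = £1,243.39
Workforce Levy: 1% × £15,535.00 = £155.35
Total: £1,243.39 + £155.35 = £1,398.74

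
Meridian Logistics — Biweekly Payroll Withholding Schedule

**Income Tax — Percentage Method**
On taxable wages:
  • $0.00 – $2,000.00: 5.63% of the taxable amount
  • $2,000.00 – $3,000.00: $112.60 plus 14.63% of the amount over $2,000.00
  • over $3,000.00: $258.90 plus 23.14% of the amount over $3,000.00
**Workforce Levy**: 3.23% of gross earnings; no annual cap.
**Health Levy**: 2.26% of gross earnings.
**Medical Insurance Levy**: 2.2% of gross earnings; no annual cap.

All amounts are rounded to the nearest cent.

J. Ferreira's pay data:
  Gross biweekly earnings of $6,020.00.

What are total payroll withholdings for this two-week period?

$1,420.67

Income Tax: taxable = $6,020.00
  $258.90 + 23.14% × ($6,020.00 − $3,000.00) = $258.90 + 23.14% × $3,020.00 = $957.73
Workforce Levy: 3.23% × $6,020.00 = $194.45
Health Levy: 2.26% × $6,020.00 = $136.05
Medical Insurance Levy: 2.2% × $6,020.00 = $132.44
Total: $957.73 + $194.45 + $136.05 + $132.44 = $1,420.67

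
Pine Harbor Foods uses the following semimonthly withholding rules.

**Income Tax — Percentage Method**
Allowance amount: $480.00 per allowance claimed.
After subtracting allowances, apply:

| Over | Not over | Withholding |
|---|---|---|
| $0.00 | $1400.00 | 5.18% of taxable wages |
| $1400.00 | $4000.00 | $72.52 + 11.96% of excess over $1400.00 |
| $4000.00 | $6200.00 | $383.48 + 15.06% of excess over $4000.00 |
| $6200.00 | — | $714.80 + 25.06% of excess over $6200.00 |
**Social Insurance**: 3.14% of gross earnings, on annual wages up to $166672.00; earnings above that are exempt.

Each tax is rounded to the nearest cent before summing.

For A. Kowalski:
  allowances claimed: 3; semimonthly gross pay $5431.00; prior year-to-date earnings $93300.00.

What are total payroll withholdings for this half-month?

Income Tax: taxable = $5431.00 − 3×$480.00 = $3991.00
  $72.52 + 11.96% × ($3991.00 − $1400.00) = $72.52 + 11.96% × $2591.00 = $382.40
Social Insurance: 3.14% × $5431.00 = $170.53
Total: $382.40 + $170.53 = $552.93

$552.93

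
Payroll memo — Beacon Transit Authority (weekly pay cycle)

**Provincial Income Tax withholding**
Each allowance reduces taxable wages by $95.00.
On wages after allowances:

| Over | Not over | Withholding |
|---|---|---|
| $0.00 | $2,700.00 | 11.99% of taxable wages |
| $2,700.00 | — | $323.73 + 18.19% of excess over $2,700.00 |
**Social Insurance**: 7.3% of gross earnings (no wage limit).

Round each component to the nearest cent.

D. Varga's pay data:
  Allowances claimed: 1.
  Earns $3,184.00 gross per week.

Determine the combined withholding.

Provincial Income Tax: taxable = $3,184.00 − 1×$95.00 = $3,089.00
  $323.73 + 18.19% × ($3,089.00 − $2,700.00) = $323.73 + 18.19% × $389.00 = $394.49
Social Insurance: 7.3% × $3,184.00 = $232.43
Total: $394.49 + $232.43 = $626.92

$626.92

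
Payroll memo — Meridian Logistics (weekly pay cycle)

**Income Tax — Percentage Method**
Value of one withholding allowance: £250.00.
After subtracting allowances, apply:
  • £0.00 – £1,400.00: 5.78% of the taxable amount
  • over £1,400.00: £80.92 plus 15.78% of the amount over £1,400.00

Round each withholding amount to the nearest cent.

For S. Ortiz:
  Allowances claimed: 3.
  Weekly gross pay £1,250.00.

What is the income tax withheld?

£28.90

Income Tax: taxable = £1,250.00 − 3×£250.00 = £500.00
  5.78% × £500.00 = £28.90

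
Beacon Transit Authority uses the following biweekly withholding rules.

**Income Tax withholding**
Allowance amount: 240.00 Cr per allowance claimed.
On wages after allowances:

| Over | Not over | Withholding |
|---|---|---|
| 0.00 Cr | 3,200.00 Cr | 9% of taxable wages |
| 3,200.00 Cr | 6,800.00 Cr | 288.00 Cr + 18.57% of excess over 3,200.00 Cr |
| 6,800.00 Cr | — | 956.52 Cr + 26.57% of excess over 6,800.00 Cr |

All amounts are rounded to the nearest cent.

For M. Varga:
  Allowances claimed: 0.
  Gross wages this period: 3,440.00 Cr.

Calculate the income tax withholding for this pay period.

332.57 Cr

Income Tax: taxable = 3,440.00 Cr
  288.00 Cr + 18.57% × (3,440.00 Cr − 3,200.00 Cr) = 288.00 Cr + 18.57% × 240.00 Cr = 332.57 Cr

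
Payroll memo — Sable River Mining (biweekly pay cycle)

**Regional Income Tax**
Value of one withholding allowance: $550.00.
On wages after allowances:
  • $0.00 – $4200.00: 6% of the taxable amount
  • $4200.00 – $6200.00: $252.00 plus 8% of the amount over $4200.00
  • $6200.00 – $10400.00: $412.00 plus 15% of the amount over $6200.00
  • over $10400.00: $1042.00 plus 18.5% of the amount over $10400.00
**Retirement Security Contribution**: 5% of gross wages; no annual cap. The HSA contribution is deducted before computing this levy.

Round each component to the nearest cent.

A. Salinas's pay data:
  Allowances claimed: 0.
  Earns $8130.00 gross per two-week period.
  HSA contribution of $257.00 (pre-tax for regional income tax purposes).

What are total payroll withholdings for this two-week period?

Regional Income Tax: taxable = $8130.00 − $257.00 = $7873.00
  $412.00 + 15% × ($7873.00 − $6200.00) = $412.00 + 15% × $1673.00 = $662.95
Retirement Security Contribution: 5% × $7873.00 = $393.65
Total: $662.95 + $393.65 = $1056.60

$1056.60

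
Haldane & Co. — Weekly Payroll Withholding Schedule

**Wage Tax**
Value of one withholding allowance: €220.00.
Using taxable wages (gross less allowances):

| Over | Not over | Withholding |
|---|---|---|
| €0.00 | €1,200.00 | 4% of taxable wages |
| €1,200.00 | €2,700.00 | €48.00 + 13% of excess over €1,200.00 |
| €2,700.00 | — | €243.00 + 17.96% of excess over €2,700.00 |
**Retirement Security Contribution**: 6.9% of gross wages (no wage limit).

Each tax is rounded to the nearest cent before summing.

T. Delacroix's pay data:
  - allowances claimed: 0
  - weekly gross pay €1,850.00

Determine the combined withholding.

Wage Tax: taxable = €1,850.00
  €48.00 + 13% × (€1,850.00 − €1,200.00) = €48.00 + 13% × €650.00 = €132.50
Retirement Security Contribution: 6.9% × €1,850.00 = €127.65
Total: €132.50 + €127.65 = €260.15

€260.15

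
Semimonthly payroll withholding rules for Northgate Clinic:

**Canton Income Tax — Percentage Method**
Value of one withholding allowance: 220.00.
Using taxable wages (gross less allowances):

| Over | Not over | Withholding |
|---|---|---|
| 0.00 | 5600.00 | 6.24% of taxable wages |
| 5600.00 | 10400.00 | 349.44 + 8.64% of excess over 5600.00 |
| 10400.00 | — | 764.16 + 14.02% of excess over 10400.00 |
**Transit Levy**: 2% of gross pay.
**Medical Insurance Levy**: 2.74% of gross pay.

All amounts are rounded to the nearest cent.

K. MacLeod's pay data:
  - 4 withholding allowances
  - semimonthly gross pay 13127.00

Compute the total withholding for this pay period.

1645.33

Canton Income Tax: taxable = 13127.00 − 4×220.00 = 12247.00
  764.16 + 14.02% × (12247.00 − 10400.00) = 764.16 + 14.02% × 1847.00 = 1023.11
Transit Levy: 2% × 13127.00 = 262.54
Medical Insurance Levy: 2.74% × 13127.00 = 359.68
Total: 1023.11 + 262.54 + 359.68 = 1645.33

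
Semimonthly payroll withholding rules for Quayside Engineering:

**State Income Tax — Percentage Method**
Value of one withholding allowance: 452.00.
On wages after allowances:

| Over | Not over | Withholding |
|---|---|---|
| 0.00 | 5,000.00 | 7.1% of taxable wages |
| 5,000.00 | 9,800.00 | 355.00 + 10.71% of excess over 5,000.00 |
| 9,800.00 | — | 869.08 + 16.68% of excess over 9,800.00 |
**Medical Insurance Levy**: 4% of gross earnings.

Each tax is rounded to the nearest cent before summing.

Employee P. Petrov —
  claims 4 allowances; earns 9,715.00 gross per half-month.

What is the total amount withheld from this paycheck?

State Income Tax: taxable = 9,715.00 − 4×452.00 = 7,907.00
  355.00 + 10.71% × (7,907.00 − 5,000.00) = 355.00 + 10.71% × 2,907.00 = 666.34
Medical Insurance Levy: 4% × 9,715.00 = 388.60
Total: 666.34 + 388.60 = 1,054.94

1,054.94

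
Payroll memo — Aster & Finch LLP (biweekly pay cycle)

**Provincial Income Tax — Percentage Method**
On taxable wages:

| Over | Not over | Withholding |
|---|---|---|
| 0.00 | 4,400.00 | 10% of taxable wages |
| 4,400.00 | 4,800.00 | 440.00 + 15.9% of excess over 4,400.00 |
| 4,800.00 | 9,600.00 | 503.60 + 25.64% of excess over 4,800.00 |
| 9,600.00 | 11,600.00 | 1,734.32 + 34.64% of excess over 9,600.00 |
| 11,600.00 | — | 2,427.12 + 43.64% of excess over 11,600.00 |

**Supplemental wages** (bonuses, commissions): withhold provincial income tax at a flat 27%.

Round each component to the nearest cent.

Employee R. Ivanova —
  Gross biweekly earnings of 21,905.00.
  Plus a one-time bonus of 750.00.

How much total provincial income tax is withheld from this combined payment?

Provincial Income Tax: taxable = 21,905.00
  2,427.12 + 43.64% × (21,905.00 − 11,600.00) = 2,427.12 + 43.64% × 10,305.00 = 6,924.22
Supplemental (27% flat on bonus): 27% × 750.00 = 202.50
Total provincial income tax: 6,924.22 + 202.50 = 7,126.72

7,126.72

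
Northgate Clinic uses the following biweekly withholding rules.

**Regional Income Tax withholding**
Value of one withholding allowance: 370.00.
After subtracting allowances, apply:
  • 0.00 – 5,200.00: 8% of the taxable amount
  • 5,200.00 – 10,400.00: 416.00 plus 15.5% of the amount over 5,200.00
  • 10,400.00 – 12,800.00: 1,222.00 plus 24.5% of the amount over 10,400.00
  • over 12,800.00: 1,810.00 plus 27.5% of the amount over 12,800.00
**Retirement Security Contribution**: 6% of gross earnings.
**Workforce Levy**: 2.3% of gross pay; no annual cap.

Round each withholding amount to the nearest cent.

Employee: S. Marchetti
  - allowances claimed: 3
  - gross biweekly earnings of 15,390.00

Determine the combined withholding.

3,494.37

Regional Income Tax: taxable = 15,390.00 − 3×370.00 = 14,280.00
  1,810.00 + 27.5% × (14,280.00 − 12,800.00) = 1,810.00 + 27.5% × 1,480.00 = 2,217.00
Retirement Security Contribution: 6% × 15,390.00 = 923.40
Workforce Levy: 2.3% × 15,390.00 = 353.97
Total: 2,217.00 + 923.40 + 353.97 = 3,494.37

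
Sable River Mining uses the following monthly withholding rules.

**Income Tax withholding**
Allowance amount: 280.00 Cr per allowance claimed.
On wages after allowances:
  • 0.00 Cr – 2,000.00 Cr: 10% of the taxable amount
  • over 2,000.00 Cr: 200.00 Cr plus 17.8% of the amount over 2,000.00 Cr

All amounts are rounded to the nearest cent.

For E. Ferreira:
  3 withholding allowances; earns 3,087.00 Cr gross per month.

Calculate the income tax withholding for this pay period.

Income Tax: taxable = 3,087.00 Cr − 3×280.00 Cr = 2,247.00 Cr
  200.00 Cr + 17.8% × (2,247.00 Cr − 2,000.00 Cr) = 200.00 Cr + 17.8% × 247.00 Cr = 243.97 Cr

243.97 Cr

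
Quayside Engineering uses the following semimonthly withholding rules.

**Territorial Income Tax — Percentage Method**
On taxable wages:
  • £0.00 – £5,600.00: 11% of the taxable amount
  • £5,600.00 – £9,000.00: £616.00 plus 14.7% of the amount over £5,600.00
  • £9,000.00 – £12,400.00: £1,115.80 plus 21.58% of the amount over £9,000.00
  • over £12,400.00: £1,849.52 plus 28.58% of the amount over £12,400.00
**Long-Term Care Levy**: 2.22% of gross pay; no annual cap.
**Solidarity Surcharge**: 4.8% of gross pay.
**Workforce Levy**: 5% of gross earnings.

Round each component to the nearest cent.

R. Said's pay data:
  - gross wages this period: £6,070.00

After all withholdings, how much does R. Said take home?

£4,655.30

Territorial Income Tax: taxable = £6,070.00
  £616.00 + 14.7% × (£6,070.00 − £5,600.00) = £616.00 + 14.7% × £470.00 = £685.09
Long-Term Care Levy: 2.22% × £6,070.00 = £134.75
Solidarity Surcharge: 4.8% × £6,070.00 = £291.36
Workforce Levy: 5% × £6,070.00 = £303.50
Total withheld: £685.09 + £134.75 + £291.36 + £303.50 = £1,414.70
Net pay: £6,070.00 − £1,414.70 = £4,655.30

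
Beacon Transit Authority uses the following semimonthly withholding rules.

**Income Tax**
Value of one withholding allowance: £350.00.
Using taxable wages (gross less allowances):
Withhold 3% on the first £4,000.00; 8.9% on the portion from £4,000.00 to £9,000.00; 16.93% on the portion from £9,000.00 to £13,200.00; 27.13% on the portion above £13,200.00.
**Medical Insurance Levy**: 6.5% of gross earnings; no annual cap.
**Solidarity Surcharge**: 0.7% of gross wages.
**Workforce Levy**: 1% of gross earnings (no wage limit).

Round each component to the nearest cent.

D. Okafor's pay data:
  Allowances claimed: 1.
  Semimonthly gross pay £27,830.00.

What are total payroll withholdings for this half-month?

£7,432.28

Income Tax: taxable = £27,830.00 − 1×£350.00 = £27,480.00
  £1,276.06 + 27.13% × (£27,480.00 − £13,200.00) = £1,276.06 + 27.13% × £14,280.00 = £5,150.22
Medical Insurance Levy: 6.5% × £27,830.00 = £1,808.95
Solidarity Surcharge: 0.7% × £27,830.00 = £194.81
Workforce Levy: 1% × £27,830.00 = £278.30
Total: £5,150.22 + £1,808.95 + £194.81 + £278.30 = £7,432.28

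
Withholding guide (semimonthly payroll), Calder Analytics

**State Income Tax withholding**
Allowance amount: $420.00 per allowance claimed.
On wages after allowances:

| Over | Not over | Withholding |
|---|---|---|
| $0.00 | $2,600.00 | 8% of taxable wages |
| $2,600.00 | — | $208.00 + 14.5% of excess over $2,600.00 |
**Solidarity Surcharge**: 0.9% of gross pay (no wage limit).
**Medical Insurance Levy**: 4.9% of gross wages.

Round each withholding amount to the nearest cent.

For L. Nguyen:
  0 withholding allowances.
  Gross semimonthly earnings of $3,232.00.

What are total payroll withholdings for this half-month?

$487.10

State Income Tax: taxable = $3,232.00
  $208.00 + 14.5% × ($3,232.00 − $2,600.00) = $208.00 + 14.5% × $632.00 = $299.64
Solidarity Surcharge: 0.9% × $3,232.00 = $29.09
Medical Insurance Levy: 4.9% × $3,232.00 = $158.37
Total: $299.64 + $29.09 + $158.37 = $487.10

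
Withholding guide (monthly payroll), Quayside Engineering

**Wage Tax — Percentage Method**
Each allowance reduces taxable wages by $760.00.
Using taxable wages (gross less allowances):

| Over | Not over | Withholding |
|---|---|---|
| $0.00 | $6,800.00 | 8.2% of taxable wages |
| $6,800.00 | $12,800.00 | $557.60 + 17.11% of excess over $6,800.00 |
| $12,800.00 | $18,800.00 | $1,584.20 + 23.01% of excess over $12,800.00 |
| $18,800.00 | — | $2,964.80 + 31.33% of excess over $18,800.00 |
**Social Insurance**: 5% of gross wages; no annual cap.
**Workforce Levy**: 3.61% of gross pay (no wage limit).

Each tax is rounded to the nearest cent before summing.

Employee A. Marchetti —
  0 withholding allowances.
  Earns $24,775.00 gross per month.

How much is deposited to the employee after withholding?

$17,805.10

Wage Tax: taxable = $24,775.00
  $2,964.80 + 31.33% × ($24,775.00 − $18,800.00) = $2,964.80 + 31.33% × $5,975.00 = $4,836.77
Social Insurance: 5% × $24,775.00 = $1,238.75
Workforce Levy: 3.61% × $24,775.00 = $894.38
Total withheld: $4,836.77 + $1,238.75 + $894.38 = $6,969.90
Net pay: $24,775.00 − $6,969.90 = $17,805.10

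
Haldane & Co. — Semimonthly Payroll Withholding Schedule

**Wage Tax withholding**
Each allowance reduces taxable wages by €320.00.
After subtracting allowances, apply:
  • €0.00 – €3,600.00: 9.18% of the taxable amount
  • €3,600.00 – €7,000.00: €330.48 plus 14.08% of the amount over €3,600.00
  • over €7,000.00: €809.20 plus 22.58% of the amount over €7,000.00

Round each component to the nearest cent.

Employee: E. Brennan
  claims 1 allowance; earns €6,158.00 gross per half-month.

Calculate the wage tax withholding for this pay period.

Wage Tax: taxable = €6,158.00 − 1×€320.00 = €5,838.00
  €330.48 + 14.08% × (€5,838.00 − €3,600.00) = €330.48 + 14.08% × €2,238.00 = €645.59

€645.59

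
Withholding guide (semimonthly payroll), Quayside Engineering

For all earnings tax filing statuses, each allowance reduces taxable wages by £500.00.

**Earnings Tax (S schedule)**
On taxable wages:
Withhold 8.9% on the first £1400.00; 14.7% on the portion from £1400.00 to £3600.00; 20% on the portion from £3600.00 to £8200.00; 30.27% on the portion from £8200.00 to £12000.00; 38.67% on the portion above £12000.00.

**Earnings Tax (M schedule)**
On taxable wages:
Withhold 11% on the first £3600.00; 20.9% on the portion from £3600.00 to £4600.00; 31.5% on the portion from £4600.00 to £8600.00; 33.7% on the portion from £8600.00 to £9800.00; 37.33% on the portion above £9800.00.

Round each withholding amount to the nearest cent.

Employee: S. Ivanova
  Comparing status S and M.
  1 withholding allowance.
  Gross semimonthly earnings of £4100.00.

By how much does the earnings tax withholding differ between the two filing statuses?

Earnings Tax (S): taxable = £4100.00 − 1×£500.00 = £3600.00
  £124.60 + 14.7% × (£3600.00 − £1400.00) = £124.60 + 14.7% × £2200.00 = £448.00
Earnings Tax (M): taxable = £4100.00 − 1×£500.00 = £3600.00
  11% × £3600.00 = £396.00
Difference: |£448.00 − £396.00| = £52.00 (higher under S)

£52.00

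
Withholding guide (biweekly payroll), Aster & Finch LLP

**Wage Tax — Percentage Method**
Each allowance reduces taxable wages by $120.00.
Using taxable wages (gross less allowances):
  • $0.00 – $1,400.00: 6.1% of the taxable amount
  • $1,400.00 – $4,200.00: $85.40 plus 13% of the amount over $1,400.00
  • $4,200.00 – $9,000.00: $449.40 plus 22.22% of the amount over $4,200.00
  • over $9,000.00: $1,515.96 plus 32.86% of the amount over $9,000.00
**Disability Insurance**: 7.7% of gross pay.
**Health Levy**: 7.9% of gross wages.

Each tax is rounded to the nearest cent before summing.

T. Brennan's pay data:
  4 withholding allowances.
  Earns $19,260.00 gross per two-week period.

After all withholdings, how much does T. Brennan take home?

$11,525.77

Wage Tax: taxable = $19,260.00 − 4×$120.00 = $18,780.00
  $1,515.96 + 32.86% × ($18,780.00 − $9,000.00) = $1,515.96 + 32.86% × $9,780.00 = $4,729.67
Disability Insurance: 7.7% × $19,260.00 = $1,483.02
Health Levy: 7.9% × $19,260.00 = $1,521.54
Total withheld: $4,729.67 + $1,483.02 + $1,521.54 = $7,734.23
Net pay: $19,260.00 − $7,734.23 = $11,525.77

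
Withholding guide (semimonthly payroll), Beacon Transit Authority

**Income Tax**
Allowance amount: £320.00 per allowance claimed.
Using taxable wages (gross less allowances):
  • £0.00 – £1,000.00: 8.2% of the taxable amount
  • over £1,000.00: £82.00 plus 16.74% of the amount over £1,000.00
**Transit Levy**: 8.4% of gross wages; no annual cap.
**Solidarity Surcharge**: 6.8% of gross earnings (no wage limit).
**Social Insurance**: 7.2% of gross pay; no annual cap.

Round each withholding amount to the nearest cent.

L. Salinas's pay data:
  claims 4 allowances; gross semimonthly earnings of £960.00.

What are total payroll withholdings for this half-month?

£215.04

Income Tax: taxable = £960.00 − 4×£320.00 = £-320.00
  Taxable ≤ 0 → £0.00
Transit Levy: 8.4% × £960.00 = £80.64
Solidarity Surcharge: 6.8% × £960.00 = £65.28
Social Insurance: 7.2% × £960.00 = £69.12
Total: £0.00 + £80.64 + £65.28 + £69.12 = £215.04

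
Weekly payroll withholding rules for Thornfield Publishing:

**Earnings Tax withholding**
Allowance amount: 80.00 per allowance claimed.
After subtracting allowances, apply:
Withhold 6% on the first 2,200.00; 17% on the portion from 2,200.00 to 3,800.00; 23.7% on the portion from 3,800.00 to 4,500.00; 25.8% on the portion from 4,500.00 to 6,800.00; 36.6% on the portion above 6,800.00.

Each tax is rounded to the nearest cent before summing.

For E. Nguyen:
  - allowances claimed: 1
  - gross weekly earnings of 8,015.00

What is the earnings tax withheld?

Earnings Tax: taxable = 8,015.00 − 1×80.00 = 7,935.00
  1,163.30 + 36.6% × (7,935.00 − 6,800.00) = 1,163.30 + 36.6% × 1,135.00 = 1,578.71

1,578.71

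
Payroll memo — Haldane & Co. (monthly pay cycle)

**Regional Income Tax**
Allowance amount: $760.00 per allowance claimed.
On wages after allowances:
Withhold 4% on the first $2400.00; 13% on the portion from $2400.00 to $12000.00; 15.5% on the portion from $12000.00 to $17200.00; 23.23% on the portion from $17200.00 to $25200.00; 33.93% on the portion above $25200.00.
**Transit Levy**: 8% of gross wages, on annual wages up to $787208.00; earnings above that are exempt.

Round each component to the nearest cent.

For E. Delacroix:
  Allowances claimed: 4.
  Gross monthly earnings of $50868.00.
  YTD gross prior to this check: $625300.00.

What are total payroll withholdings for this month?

Regional Income Tax: taxable = $50868.00 − 4×$760.00 = $47828.00
  $4008.40 + 33.93% × ($47828.00 − $25200.00) = $4008.40 + 33.93% × $22628.00 = $11686.08
Transit Levy: 8% × $50868.00 = $4069.44
Total: $11686.08 + $4069.44 = $15755.52

$15755.52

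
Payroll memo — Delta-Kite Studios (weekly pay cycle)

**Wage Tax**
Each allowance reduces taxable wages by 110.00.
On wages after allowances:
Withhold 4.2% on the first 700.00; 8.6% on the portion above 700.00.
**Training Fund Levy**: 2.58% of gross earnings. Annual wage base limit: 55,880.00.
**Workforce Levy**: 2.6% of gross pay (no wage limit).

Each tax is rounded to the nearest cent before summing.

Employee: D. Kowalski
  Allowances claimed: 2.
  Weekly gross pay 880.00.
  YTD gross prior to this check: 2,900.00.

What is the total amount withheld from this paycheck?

Wage Tax: taxable = 880.00 − 2×110.00 = 660.00
  4.2% × 660.00 = 27.72
Training Fund Levy: 2.58% × 880.00 = 22.70
Workforce Levy: 2.6% × 880.00 = 22.88
Total: 27.72 + 22.70 + 22.88 = 73.30

73.30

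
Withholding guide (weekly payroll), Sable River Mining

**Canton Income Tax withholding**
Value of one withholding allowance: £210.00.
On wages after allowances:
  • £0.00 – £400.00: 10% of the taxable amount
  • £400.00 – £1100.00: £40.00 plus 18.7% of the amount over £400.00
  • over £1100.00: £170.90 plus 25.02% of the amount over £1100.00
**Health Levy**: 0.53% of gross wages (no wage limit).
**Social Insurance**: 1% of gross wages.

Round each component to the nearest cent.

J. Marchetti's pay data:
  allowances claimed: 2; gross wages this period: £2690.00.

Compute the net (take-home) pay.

Canton Income Tax: taxable = £2690.00 − 2×£210.00 = £2270.00
  £170.90 + 25.02% × (£2270.00 − £1100.00) = £170.90 + 25.02% × £1170.00 = £463.63
Health Levy: 0.53% × £2690.00 = £14.26
Social Insurance: 1% × £2690.00 = £26.90
Total withheld: £463.63 + £14.26 + £26.90 = £504.79
Net pay: £2690.00 − £504.79 = £2185.21

£2185.21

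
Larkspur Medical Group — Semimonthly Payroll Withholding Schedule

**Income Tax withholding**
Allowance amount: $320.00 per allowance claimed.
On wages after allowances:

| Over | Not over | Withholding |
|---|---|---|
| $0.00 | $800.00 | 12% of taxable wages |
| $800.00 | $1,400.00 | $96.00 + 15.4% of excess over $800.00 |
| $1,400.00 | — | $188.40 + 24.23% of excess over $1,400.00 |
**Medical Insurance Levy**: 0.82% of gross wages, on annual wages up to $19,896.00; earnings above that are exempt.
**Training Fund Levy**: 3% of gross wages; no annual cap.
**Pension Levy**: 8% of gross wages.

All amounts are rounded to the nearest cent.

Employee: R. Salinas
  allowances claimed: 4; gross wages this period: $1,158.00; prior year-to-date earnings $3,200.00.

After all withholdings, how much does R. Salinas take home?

Income Tax: taxable = $1,158.00 − 4×$320.00 = $-122.00
  Taxable ≤ 0 → $0.00
Medical Insurance Levy: 0.82% × $1,158.00 = $9.50
Training Fund Levy: 3% × $1,158.00 = $34.74
Pension Levy: 8% × $1,158.00 = $92.64
Total withheld: $0.00 + $9.50 + $34.74 + $92.64 = $136.88
Net pay: $1,158.00 − $136.88 = $1,021.12

$1,021.12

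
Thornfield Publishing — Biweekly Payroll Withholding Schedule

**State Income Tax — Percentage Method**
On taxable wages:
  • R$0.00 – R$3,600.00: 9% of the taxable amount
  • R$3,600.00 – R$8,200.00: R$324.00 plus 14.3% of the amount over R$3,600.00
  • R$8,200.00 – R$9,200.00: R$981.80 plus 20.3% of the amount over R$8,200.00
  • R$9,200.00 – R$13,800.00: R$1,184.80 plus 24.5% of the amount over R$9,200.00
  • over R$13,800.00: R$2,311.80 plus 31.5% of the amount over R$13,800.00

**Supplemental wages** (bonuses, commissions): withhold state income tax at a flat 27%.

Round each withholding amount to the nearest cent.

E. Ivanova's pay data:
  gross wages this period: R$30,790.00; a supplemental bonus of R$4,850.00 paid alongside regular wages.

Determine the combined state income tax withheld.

R$8,973.15

State Income Tax: taxable = R$30,790.00
  R$2,311.80 + 31.5% × (R$30,790.00 − R$13,800.00) = R$2,311.80 + 31.5% × R$16,990.00 = R$7,663.65
Supplemental (27% flat on bonus): 27% × R$4,850.00 = R$1,309.50
Total state income tax: R$7,663.65 + R$1,309.50 = R$8,973.15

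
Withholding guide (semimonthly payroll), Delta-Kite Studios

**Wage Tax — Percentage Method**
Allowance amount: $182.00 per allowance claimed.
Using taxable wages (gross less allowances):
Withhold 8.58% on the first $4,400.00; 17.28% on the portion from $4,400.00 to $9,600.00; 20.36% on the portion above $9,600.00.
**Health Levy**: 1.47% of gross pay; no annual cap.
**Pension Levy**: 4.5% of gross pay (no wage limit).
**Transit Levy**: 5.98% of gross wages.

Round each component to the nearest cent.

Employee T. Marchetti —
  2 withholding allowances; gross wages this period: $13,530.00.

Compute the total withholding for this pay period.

Wage Tax: taxable = $13,530.00 − 2×$182.00 = $13,166.00
  $1,276.08 + 20.36% × ($13,166.00 − $9,600.00) = $1,276.08 + 20.36% × $3,566.00 = $2,002.12
Health Levy: 1.47% × $13,530.00 = $198.89
Pension Levy: 4.5% × $13,530.00 = $608.85
Transit Levy: 5.98% × $13,530.00 = $809.09
Total: $2,002.12 + $198.89 + $608.85 + $809.09 = $3,618.95

$3,618.95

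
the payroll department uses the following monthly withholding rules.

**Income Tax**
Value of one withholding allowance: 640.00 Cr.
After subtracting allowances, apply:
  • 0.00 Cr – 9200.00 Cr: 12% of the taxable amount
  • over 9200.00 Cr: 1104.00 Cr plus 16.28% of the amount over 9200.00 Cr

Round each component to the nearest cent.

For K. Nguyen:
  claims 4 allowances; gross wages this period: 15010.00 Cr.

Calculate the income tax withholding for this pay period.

Income Tax: taxable = 15010.00 Cr − 4×640.00 Cr = 12450.00 Cr
  1104.00 Cr + 16.28% × (12450.00 Cr − 9200.00 Cr) = 1104.00 Cr + 16.28% × 3250.00 Cr = 1633.10 Cr

1633.10 Cr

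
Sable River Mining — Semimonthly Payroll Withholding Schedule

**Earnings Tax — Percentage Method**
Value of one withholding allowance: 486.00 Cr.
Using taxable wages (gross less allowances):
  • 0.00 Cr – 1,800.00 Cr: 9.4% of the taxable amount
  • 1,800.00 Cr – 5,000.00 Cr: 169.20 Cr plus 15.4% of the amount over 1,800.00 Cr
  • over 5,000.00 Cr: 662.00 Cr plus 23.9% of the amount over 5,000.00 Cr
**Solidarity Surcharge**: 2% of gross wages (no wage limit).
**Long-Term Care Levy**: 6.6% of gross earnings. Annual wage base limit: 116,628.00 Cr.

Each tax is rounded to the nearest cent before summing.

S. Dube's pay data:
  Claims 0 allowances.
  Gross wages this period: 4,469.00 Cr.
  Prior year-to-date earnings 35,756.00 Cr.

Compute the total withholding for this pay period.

964.56 Cr

Earnings Tax: taxable = 4,469.00 Cr
  169.20 Cr + 15.4% × (4,469.00 Cr − 1,800.00 Cr) = 169.20 Cr + 15.4% × 2,669.00 Cr = 580.23 Cr
Solidarity Surcharge: 2% × 4,469.00 Cr = 89.38 Cr
Long-Term Care Levy: 6.6% × 4,469.00 Cr = 294.95 Cr
Total: 580.23 Cr + 89.38 Cr + 294.95 Cr = 964.56 Cr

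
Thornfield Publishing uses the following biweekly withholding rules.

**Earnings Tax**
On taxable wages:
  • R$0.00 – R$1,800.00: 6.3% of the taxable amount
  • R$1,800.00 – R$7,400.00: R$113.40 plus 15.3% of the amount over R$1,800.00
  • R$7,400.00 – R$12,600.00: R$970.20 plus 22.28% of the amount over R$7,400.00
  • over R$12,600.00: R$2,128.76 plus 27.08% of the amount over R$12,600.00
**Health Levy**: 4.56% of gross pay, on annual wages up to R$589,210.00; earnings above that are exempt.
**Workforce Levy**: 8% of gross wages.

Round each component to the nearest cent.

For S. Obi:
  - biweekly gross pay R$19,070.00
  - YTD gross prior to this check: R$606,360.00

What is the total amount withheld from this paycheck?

R$5,406.44

Earnings Tax: taxable = R$19,070.00
  R$2,128.76 + 27.08% × (R$19,070.00 − R$12,600.00) = R$2,128.76 + 27.08% × R$6,470.00 = R$3,880.84
Health Levy: YTD R$606,360.00 ≥ cap R$589,210.00 → R$0.00
Workforce Levy: 8% × R$19,070.00 = R$1,525.60
Total: R$3,880.84 + R$0.00 + R$1,525.60 = R$5,406.44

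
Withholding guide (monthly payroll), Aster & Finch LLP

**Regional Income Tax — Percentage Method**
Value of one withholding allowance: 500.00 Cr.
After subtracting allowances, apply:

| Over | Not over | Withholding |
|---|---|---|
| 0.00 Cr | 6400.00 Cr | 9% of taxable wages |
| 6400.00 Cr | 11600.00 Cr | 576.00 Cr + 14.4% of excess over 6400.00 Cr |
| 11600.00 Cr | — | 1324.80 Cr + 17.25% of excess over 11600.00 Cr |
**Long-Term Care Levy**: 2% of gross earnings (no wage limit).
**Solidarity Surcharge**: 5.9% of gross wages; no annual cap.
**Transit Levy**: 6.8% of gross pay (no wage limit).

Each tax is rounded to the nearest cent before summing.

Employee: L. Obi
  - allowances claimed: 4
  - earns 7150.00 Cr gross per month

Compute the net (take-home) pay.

Regional Income Tax: taxable = 7150.00 Cr − 4×500.00 Cr = 5150.00 Cr
  9% × 5150.00 Cr = 463.50 Cr
Long-Term Care Levy: 2% × 7150.00 Cr = 143.00 Cr
Solidarity Surcharge: 5.9% × 7150.00 Cr = 421.85 Cr
Transit Levy: 6.8% × 7150.00 Cr = 486.20 Cr
Total withheld: 463.50 Cr + 143.00 Cr + 421.85 Cr + 486.20 Cr = 1514.55 Cr
Net pay: 7150.00 Cr − 1514.55 Cr = 5635.45 Cr

5635.45 Cr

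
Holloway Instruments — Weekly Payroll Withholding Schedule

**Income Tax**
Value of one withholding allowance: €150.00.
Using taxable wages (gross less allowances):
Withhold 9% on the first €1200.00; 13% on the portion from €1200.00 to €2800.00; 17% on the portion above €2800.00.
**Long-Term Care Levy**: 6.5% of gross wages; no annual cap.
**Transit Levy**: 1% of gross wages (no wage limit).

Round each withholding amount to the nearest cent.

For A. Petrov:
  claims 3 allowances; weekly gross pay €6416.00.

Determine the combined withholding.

€1335.42

Income Tax: taxable = €6416.00 − 3×€150.00 = €5966.00
  €316.00 + 17% × (€5966.00 − €2800.00) = €316.00 + 17% × €3166.00 = €854.22
Long-Term Care Levy: 6.5% × €6416.00 = €417.04
Transit Levy: 1% × €6416.00 = €64.16
Total: €854.22 + €417.04 + €64.16 = €1335.42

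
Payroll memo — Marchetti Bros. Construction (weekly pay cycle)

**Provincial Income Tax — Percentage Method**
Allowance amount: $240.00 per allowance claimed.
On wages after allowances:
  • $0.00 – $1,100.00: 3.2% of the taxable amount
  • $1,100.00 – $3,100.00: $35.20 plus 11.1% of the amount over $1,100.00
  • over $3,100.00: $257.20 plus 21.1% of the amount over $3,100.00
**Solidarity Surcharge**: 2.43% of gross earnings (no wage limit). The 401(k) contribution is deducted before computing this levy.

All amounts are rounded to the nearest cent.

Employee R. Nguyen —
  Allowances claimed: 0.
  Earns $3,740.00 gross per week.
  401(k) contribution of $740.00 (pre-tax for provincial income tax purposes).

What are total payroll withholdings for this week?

Provincial Income Tax: taxable = $3,740.00 − $740.00 = $3,000.00
  $35.20 + 11.1% × ($3,000.00 − $1,100.00) = $35.20 + 11.1% × $1,900.00 = $246.10
Solidarity Surcharge: 2.43% × $3,000.00 = $72.90
Total: $246.10 + $72.90 = $319.00

$319.00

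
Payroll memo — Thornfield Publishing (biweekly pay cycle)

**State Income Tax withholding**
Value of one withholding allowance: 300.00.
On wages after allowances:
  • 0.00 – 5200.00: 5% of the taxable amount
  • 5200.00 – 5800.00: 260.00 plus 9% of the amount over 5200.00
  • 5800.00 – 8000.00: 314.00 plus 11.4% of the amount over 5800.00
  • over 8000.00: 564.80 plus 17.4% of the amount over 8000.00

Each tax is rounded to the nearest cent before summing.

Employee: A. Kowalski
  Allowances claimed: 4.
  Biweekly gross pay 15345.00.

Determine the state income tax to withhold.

State Income Tax: taxable = 15345.00 − 4×300.00 = 14145.00
  564.80 + 17.4% × (14145.00 − 8000.00) = 564.80 + 17.4% × 6145.00 = 1634.03

1634.03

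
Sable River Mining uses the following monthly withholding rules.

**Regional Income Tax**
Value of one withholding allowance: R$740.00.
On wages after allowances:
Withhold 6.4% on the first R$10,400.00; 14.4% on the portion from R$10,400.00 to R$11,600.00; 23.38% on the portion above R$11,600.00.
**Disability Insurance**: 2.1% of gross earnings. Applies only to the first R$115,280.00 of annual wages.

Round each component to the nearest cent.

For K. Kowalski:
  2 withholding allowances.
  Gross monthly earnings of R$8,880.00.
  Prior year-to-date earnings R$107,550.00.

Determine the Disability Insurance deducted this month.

Disability Insurance: cap R$115,280.00 − YTD R$107,550.00 = R$7,730.00 subject; 2.1% × R$7,730.00 = R$162.33

R$162.33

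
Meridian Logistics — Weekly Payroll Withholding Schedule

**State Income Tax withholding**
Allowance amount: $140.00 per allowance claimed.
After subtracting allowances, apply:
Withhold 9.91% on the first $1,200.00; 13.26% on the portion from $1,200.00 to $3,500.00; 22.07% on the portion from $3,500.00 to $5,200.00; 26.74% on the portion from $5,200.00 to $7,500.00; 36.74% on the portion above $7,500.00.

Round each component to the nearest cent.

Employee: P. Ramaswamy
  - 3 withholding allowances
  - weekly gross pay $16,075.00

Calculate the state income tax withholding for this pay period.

$4,410.26

State Income Tax: taxable = $16,075.00 − 3×$140.00 = $15,655.00
  $1,414.11 + 36.74% × ($15,655.00 − $7,500.00) = $1,414.11 + 36.74% × $8,155.00 = $4,410.26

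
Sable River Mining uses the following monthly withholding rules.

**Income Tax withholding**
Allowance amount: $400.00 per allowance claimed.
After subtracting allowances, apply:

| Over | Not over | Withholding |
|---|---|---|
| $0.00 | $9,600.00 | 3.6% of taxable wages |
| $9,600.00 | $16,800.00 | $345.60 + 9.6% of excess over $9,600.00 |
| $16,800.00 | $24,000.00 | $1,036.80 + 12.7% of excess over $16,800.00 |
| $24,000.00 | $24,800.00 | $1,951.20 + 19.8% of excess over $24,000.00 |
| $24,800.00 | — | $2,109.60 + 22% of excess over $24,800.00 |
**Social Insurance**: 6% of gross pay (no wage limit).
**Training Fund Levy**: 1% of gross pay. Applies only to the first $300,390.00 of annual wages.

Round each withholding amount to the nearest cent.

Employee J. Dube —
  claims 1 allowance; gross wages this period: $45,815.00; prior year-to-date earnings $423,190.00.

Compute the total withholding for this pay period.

Income Tax: taxable = $45,815.00 − 1×$400.00 = $45,415.00
  $2,109.60 + 22% × ($45,415.00 − $24,800.00) = $2,109.60 + 22% × $20,615.00 = $6,644.90
Social Insurance: 6% × $45,815.00 = $2,748.90
Training Fund Levy: YTD $423,190.00 ≥ cap $300,390.00 → $0.00
Total: $6,644.90 + $2,748.90 + $0.00 = $9,393.80

$9,393.80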